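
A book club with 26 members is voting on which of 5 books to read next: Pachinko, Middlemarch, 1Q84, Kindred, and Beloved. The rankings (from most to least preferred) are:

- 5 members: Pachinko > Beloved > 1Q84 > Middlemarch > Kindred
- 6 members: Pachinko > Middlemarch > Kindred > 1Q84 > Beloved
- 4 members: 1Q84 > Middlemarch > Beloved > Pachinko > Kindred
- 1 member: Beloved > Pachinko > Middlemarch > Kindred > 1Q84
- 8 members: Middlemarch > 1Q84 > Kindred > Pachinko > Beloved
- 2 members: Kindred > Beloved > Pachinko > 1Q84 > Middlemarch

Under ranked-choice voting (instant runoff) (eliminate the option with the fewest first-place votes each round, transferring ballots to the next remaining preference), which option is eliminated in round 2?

Round 1: Pachinko 11, Middlemarch 8, 1Q84 4, Kindred 2, Beloved 1. Eliminate Beloved.
Round 2: Pachinko 12, Middlemarch 8, 1Q84 4, Kindred 2. Eliminate Kindred.

Kindred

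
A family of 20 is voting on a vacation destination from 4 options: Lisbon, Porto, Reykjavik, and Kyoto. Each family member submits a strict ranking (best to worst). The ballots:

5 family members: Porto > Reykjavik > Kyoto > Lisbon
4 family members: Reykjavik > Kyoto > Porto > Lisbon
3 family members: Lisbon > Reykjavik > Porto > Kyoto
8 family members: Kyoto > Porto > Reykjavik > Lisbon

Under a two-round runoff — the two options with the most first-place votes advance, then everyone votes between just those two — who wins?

Kyoto

Round 1 first-place votes: Lisbon 3, Porto 5, Reykjavik 4, Kyoto 8.
Kyoto and Porto advance.
Runoff: Kyoto is preferred to Porto by 12 voters; Porto by 8.
Kyoto wins the runoff.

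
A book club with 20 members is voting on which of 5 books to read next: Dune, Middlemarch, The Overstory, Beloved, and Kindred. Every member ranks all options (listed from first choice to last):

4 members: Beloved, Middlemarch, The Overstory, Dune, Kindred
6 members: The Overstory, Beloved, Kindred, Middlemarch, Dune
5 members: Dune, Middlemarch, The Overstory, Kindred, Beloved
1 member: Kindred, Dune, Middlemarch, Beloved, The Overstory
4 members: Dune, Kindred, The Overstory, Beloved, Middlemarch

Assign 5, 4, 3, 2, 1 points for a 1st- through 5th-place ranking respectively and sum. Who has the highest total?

Dune: 4·2 + 6·1 + 5·5 + 1·4 + 4·5 = 63
Middlemarch: 4·4 + 6·2 + 5·4 + 1·3 + 4·1 = 55
The Overstory: 4·3 + 6·5 + 5·3 + 1·1 + 4·3 = 70
Beloved: 4·5 + 6·4 + 5·1 + 1·2 + 4·2 = 59
Kindred: 4·1 + 6·3 + 5·2 + 1·5 + 4·4 = 53
The Overstory has the highest Borda score (70).

The Overstory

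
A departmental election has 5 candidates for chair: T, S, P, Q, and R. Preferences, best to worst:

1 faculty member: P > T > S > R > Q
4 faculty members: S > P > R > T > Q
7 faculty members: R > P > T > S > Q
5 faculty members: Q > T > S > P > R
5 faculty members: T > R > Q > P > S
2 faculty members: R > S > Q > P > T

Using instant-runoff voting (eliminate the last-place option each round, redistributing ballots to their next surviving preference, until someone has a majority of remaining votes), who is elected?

Round 1: T 5, S 4, P 1, Q 5, R 9. Eliminate P.
Round 2: T 6, S 4, Q 5, R 9. Eliminate S.
Round 3: T 6, Q 5, R 13. R has a majority.

R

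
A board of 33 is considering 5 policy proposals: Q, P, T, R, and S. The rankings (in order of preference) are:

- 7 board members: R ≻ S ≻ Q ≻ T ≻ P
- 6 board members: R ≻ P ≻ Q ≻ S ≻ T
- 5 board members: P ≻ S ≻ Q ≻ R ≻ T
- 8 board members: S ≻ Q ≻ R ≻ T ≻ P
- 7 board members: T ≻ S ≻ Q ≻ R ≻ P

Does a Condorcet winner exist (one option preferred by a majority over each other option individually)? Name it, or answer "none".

S vs Q: 27–6 for S.
S vs P: 22–11 for S.
S vs T: 26–7 for S.
S vs R: 20–13 for S.
S beats every other option head-to-head.

S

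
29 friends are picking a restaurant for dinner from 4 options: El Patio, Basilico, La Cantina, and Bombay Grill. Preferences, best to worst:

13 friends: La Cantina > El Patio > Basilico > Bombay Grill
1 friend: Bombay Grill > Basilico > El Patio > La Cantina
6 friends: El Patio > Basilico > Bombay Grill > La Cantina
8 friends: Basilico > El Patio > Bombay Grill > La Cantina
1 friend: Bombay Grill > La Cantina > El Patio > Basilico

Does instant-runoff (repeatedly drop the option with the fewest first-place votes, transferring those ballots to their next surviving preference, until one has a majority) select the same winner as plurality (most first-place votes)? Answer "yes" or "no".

Instant-runoff — R1 El Patio 6, Basilico 8, La Cantina 13, Bombay Grill 2 (Bombay Grill out); R2 El Patio 6, Basilico 9, La Cantina 14 (El Patio out); R3 Basilico 15, La Cantina 14 (Basilico winner). Winner: Basilico.
Plurality — first-place votes: El Patio 6, Basilico 8, La Cantina 13, Bombay Grill 2. Winner: La Cantina.
The two methods disagree.

no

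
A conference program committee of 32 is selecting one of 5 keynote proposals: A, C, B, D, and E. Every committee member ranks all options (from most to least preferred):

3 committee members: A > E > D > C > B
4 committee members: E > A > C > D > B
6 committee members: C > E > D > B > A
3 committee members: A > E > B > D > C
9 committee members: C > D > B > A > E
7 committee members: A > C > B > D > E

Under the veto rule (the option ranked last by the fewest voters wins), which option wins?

D

Last-place votes: A 6, C 3, B 7, D 0, E 16.
D is ranked last by the fewest voters, so D wins.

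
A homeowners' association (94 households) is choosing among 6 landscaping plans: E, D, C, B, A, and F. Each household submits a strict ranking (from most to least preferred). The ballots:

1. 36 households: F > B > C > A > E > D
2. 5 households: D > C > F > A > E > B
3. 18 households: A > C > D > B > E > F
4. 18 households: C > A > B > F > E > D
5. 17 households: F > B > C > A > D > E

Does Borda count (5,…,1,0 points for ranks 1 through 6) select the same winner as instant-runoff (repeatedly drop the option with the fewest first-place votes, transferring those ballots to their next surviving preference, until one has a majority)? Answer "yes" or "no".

Borda — scores: E 77, D 96, C 341, B 302, A 278, F 316. Winner: C.
Instant-runoff — R1 E 0, D 5, C 18, B 0, A 18, F 53 (F winner). Winner: F.
The two methods disagree.

no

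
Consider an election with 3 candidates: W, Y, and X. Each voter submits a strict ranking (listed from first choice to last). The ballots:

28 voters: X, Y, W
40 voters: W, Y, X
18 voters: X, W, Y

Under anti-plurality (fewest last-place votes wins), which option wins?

Last-place votes: W 28, Y 18, X 40.
Y is ranked last by the fewest voters, so Y wins.

Y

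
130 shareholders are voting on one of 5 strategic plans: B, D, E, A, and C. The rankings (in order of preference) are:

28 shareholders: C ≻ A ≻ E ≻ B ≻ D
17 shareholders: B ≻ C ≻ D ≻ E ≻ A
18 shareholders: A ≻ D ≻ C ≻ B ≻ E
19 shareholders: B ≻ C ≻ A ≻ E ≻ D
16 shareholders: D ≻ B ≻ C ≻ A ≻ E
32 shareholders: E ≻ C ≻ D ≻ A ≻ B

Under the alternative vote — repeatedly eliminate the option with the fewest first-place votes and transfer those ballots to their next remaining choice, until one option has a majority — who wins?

Round 1: B 36, D 16, E 32, A 18, C 28. Eliminate D.
Round 2: B 52, E 32, A 18, C 28. Eliminate A.
Round 3: B 52, E 32, C 46. Eliminate E.
Round 4: B 52, C 78. C has a majority.

C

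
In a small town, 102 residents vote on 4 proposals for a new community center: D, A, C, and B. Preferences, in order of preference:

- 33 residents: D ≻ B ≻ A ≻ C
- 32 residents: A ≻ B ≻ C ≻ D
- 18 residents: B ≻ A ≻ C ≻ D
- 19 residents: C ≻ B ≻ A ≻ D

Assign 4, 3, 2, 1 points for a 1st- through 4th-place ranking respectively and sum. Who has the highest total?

D: 33·4 + 32·1 + 18·1 + 19·1 = 201
A: 33·2 + 32·4 + 18·3 + 19·2 = 286
C: 33·1 + 32·2 + 18·2 + 19·4 = 209
B: 33·3 + 32·3 + 18·4 + 19·3 = 324
B has the highest Borda score (324).

B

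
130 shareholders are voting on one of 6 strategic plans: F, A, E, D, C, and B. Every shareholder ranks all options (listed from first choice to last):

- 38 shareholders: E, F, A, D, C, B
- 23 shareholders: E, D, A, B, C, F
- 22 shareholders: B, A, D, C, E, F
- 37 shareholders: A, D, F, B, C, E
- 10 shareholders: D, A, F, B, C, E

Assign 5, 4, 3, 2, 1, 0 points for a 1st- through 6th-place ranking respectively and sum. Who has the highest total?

A

F: 38·4 + 23·0 + 22·0 + 37·3 + 10·3 = 293
A: 38·3 + 23·3 + 22·4 + 37·5 + 10·4 = 496
E: 38·5 + 23·5 + 22·1 + 37·0 + 10·0 = 327
D: 38·2 + 23·4 + 22·3 + 37·4 + 10·5 = 432
C: 38·1 + 23·1 + 22·2 + 37·1 + 10·1 = 152
B: 38·0 + 23·2 + 22·5 + 37·2 + 10·2 = 250
A has the highest Borda score (496).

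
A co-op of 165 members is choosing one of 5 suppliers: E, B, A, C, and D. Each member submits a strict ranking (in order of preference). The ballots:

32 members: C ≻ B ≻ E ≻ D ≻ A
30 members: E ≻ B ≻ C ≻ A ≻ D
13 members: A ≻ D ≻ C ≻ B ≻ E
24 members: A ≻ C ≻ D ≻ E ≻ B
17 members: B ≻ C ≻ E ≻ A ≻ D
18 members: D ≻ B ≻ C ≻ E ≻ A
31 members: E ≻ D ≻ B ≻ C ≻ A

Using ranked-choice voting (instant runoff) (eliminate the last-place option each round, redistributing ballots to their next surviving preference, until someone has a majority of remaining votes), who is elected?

C

Round 1: E 61, B 17, A 37, C 32, D 18. Eliminate B.
Round 2: E 61, A 37, C 49, D 18. Eliminate D.
Round 3: E 61, A 37, C 67. Eliminate A.
Round 4: E 61, C 104. C has a majority.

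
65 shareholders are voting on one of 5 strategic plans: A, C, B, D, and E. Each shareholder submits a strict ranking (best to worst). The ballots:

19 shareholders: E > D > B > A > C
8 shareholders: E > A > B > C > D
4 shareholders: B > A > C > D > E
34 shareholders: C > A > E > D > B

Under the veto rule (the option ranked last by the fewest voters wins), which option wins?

Last-place votes: A 0, C 19, B 34, D 8, E 4.
A is ranked last by the fewest voters, so A wins.

A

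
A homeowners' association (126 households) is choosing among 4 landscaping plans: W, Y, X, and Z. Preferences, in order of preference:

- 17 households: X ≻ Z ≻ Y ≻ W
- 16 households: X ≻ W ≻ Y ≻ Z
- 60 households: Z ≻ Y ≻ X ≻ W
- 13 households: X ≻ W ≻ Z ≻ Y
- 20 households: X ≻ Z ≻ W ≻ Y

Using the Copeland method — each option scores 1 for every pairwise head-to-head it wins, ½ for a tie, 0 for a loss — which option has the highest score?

X

W: loses to Y, X, and Z → score 0.
Y: beats W; loses to X and Z → score 1.
X: beats W, Y, and Z → score 3.
Z: beats W and Y; loses to X → score 2.
X has the best pairwise record.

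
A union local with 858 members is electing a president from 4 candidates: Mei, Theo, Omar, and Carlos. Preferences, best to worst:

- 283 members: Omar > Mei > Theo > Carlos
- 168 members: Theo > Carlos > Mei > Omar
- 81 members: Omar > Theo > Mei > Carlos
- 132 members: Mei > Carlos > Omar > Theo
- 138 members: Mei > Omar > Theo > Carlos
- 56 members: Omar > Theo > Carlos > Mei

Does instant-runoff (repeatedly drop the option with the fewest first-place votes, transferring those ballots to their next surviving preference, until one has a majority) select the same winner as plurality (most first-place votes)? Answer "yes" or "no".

Instant-runoff — R1 Mei 270, Theo 168, Omar 420, Carlos 0 (Carlos out); R2 Mei 270, Theo 168, Omar 420 (Theo out); R3 Mei 438, Omar 420 (Mei winner). Winner: Mei.
Plurality — first-place votes: Mei 270, Theo 168, Omar 420, Carlos 0. Winner: Omar.
The two methods disagree.

no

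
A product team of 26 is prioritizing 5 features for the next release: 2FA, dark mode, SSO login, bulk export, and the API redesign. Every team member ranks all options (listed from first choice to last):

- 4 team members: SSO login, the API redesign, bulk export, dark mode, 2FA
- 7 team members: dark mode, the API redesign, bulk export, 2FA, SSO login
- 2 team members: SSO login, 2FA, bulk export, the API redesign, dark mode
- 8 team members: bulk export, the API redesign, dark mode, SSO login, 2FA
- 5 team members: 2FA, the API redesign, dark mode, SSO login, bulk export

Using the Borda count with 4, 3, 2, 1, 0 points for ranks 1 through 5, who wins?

the API redesign

2FA: 4·0 + 7·1 + 2·3 + 8·0 + 5·4 = 33
dark mode: 4·1 + 7·4 + 2·0 + 8·2 + 5·2 = 58
SSO login: 4·4 + 7·0 + 2·4 + 8·1 + 5·1 = 37
bulk export: 4·2 + 7·2 + 2·2 + 8·4 + 5·0 = 58
the API redesign: 4·3 + 7·3 + 2·1 + 8·3 + 5·3 = 74
the API redesign has the highest Borda score (74).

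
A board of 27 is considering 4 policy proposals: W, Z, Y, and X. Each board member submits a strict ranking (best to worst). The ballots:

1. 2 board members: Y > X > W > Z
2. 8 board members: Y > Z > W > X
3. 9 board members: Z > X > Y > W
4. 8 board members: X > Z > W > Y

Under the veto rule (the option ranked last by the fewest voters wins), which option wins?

Z

Last-place votes: W 9, Z 2, Y 8, X 8.
Z is ranked last by the fewest voters, so Z wins.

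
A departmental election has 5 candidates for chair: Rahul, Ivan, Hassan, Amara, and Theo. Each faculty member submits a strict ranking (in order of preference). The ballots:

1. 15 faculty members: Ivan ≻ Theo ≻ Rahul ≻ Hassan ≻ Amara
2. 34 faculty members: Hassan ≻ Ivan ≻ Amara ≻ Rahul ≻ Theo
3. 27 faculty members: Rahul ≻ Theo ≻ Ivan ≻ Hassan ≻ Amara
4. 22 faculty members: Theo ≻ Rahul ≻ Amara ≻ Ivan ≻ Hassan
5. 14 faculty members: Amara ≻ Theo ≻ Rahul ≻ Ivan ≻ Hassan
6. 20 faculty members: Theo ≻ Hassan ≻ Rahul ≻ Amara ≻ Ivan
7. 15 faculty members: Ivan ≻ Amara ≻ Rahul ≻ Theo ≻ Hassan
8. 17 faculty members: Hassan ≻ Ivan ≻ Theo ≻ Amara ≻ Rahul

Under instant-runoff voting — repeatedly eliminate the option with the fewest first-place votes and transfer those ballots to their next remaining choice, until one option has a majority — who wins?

Round 1: Rahul 27, Ivan 30, Hassan 51, Amara 14, Theo 42. Eliminate Amara.
Round 2: Rahul 27, Ivan 30, Hassan 51, Theo 56. Eliminate Rahul.
Round 3: Ivan 30, Hassan 51, Theo 83. Theo has a majority.

Theo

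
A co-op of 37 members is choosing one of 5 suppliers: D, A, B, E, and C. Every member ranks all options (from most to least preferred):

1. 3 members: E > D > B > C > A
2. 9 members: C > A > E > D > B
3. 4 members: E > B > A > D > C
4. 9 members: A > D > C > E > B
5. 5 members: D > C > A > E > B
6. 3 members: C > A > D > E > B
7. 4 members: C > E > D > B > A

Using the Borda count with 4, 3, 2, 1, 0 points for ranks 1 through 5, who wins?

C

D: 3·3 + 9·1 + 4·1 + 9·3 + 5·4 + 3·2 + 4·2 = 83
A: 3·0 + 9·3 + 4·2 + 9·4 + 5·2 + 3·3 + 4·0 = 90
B: 3·2 + 9·0 + 4·3 + 9·0 + 5·0 + 3·0 + 4·1 = 22
E: 3·4 + 9·2 + 4·4 + 9·1 + 5·1 + 3·1 + 4·3 = 75
C: 3·1 + 9·4 + 4·0 + 9·2 + 5·3 + 3·4 + 4·4 = 100
C has the highest Borda score (100).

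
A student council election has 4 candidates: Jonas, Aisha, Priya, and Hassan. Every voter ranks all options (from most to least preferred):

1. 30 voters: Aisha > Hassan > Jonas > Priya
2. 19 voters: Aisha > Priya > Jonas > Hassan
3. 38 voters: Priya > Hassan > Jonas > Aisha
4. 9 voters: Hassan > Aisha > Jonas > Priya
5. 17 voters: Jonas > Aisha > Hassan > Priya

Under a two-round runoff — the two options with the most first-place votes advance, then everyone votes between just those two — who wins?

Aisha

Round 1 first-place votes: Jonas 17, Aisha 49, Priya 38, Hassan 9.
Aisha and Priya advance.
Runoff: Aisha is preferred to Priya by 75 voters; Priya by 38.
Aisha wins the runoff.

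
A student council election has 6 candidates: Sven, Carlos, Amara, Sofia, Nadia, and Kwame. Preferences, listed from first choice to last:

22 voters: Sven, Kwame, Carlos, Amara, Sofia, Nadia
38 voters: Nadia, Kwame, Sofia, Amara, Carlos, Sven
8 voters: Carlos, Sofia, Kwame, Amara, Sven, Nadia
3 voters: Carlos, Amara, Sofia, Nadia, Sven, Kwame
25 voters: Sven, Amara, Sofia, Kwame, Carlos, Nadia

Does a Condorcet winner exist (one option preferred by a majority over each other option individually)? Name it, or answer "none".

none

Checking pairwise contests:
Carlos beats Sven 49–47.
Amara beats Carlos 63–33.
Kwame beats Amara 68–28.
Amara beats Sofia 50–46.
Sven beats Nadia 55–41.
Sven beats Kwame 50–46.
Every option loses at least one head-to-head, so there is no Condorcet winner.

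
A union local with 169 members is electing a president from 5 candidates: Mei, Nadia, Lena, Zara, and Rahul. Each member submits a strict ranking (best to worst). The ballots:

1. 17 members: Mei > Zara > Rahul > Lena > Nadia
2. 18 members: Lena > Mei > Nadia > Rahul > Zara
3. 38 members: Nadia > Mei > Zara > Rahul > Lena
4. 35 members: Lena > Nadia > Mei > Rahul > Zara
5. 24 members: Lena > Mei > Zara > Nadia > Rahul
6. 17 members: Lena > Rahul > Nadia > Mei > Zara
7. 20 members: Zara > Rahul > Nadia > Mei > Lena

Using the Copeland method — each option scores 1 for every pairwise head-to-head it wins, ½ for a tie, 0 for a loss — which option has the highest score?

Mei: beats Zara and Rahul; loses to Nadia and Lena → score 2.
Nadia: beats Mei, Zara, and Rahul; loses to Lena → score 3.
Lena: beats Mei, Nadia, Zara, and Rahul → score 4.
Zara: beats Rahul; loses to Mei, Nadia, and Lena → score 1.
Rahul: loses to Mei, Nadia, Lena, and Zara → score 0.
Lena has the best pairwise record.

Lena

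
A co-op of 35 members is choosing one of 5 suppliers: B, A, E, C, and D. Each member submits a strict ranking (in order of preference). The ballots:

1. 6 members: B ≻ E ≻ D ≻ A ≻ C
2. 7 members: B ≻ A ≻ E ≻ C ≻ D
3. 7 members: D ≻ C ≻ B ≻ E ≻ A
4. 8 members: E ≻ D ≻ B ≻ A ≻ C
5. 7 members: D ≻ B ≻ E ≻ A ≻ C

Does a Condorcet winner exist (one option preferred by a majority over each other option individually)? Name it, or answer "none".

Checking pairwise contests:
D beats B 22–13.
B beats A 35–0.
B beats E 27–8.
B beats C 28–7.
E beats D 21–14.
Every option loses at least one head-to-head, so there is no Condorcet winner.

none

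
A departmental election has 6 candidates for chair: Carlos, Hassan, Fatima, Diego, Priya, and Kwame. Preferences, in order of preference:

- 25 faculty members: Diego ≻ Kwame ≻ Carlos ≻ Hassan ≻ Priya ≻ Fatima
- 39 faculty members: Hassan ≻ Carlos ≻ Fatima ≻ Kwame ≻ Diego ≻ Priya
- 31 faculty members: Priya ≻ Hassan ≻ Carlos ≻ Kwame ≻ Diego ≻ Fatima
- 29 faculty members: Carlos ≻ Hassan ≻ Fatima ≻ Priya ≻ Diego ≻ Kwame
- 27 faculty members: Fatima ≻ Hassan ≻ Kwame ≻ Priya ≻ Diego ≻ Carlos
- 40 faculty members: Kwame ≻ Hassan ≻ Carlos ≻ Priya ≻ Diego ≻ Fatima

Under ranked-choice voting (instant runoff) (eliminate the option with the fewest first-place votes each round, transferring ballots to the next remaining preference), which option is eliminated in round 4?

Round 1: Carlos 29, Hassan 39, Fatima 27, Diego 25, Priya 31, Kwame 40. Eliminate Diego.
Round 2: Carlos 29, Hassan 39, Fatima 27, Priya 31, Kwame 65. Eliminate Fatima.
Round 3: Carlos 29, Hassan 66, Priya 31, Kwame 65. Eliminate Carlos.
Round 4: Hassan 95, Priya 31, Kwame 65. Eliminate Priya.

Priya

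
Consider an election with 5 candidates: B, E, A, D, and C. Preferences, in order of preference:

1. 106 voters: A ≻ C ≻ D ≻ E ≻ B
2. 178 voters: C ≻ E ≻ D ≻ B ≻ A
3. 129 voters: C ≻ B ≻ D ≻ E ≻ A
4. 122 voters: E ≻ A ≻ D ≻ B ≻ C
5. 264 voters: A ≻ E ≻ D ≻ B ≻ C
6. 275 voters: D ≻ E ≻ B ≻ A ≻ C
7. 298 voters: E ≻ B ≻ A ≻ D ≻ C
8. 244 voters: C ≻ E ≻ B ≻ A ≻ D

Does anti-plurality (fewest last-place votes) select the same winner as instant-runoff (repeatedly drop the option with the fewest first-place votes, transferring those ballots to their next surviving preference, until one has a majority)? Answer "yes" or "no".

yes

Anti-plurality — last-place votes: B 106, E 0, A 307, D 244, C 959. Winner: E.
Instant-runoff — R1 B 0, E 420, A 370, D 275, C 551 (B out); R2 E 420, A 370, D 275, C 551 (D out); R3 E 695, A 370, C 551 (A out); R4 E 959, C 657 (E winner). Winner: E.
The two methods agree.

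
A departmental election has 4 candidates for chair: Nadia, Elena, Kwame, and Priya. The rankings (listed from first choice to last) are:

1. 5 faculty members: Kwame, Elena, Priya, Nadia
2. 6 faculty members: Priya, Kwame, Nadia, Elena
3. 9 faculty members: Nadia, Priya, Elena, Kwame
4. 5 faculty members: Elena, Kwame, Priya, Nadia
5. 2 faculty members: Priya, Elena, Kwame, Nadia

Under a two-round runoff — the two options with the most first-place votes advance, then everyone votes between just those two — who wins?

Round 1 first-place votes: Nadia 9, Elena 5, Kwame 5, Priya 8.
Nadia and Priya advance.
Runoff: Nadia is preferred to Priya by 9 voters; Priya by 18.
Priya wins the runoff.

Priya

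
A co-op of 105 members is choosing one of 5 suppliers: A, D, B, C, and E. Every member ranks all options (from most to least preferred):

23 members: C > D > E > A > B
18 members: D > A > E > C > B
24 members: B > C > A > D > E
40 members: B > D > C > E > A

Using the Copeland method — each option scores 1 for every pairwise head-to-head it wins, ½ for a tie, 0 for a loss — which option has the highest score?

B

A: loses to D, B, C, and E → score 0.
D: beats A, C, and E; loses to B → score 3.
B: beats A, D, C, and E → score 4.
C: beats A and E; loses to D and B → score 2.
E: beats A; loses to D, B, and C → score 1.
B has the best pairwise record.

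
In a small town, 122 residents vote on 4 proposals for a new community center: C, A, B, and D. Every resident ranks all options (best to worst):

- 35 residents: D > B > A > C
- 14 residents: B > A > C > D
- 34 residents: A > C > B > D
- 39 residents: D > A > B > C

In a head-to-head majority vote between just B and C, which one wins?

B

Voters preferring B to C: 88; preferring C to B: 34.
B wins the head-to-head.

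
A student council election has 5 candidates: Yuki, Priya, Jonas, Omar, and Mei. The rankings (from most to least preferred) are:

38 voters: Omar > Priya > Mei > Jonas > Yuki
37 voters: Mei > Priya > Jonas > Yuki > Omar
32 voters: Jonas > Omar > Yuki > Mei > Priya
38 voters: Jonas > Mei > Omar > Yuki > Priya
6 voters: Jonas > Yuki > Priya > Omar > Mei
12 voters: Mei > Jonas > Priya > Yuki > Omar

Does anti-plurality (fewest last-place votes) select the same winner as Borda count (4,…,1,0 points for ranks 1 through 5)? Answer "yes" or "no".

yes

Anti-plurality — last-place votes: Yuki 38, Priya 70, Jonas 0, Omar 49, Mei 6. Winner: Jonas.
Borda — scores: Yuki 169, Priya 261, Jonas 452, Omar 330, Mei 418. Winner: Jonas.
The two methods agree.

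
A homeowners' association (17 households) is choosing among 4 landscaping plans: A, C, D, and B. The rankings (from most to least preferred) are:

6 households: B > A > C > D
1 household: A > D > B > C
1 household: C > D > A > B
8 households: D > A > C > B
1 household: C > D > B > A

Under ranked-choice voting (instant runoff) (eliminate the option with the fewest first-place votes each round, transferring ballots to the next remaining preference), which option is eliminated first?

Round 1: A 1, C 2, D 8, B 6. Eliminate A.

A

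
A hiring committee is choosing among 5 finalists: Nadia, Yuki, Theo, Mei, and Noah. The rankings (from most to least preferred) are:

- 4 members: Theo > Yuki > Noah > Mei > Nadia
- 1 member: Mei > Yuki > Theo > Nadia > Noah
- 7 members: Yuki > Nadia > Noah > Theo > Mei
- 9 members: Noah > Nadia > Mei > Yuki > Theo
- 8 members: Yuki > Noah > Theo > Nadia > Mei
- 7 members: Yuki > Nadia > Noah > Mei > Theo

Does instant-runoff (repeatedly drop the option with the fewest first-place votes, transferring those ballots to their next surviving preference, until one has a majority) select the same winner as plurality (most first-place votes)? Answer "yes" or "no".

Instant-runoff — R1 Nadia 0, Yuki 22, Theo 4, Mei 1, Noah 9 (Yuki winner). Winner: Yuki.
Plurality — first-place votes: Nadia 0, Yuki 22, Theo 4, Mei 1, Noah 9. Winner: Yuki.
The two methods agree.

yes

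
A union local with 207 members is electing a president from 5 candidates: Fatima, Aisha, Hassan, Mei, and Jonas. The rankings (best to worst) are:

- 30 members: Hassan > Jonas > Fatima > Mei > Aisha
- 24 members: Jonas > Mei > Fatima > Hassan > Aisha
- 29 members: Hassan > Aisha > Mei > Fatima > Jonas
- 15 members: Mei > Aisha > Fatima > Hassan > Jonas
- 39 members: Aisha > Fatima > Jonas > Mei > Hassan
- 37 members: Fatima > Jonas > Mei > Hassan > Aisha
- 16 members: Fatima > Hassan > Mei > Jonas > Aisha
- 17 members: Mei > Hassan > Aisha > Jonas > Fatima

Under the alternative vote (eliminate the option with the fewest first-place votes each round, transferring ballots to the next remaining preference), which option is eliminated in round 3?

Round 1: Fatima 53, Aisha 39, Hassan 59, Mei 32, Jonas 24. Eliminate Jonas.
Round 2: Fatima 53, Aisha 39, Hassan 59, Mei 56. Eliminate Aisha.
Round 3: Fatima 92, Hassan 59, Mei 56. Eliminate Mei.

Mei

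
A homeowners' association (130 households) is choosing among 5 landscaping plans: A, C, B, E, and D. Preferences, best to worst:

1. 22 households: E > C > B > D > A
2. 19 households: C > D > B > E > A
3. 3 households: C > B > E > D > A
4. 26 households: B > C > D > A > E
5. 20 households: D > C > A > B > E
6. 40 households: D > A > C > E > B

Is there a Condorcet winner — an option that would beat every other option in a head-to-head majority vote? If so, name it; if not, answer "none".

C

C vs A: 90–40 for C.
C vs B: 104–26 for C.
C vs E: 108–22 for C.
C vs D: 70–60 for C.
C beats every other option head-to-head.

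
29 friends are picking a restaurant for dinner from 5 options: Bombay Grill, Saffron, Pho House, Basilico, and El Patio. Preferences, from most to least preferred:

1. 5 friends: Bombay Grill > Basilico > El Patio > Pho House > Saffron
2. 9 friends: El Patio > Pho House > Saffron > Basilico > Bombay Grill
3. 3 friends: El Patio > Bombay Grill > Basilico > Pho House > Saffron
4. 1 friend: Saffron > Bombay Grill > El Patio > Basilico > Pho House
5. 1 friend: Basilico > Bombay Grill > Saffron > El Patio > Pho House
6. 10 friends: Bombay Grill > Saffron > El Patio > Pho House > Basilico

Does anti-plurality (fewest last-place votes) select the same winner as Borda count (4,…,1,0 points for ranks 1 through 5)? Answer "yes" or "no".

Anti-plurality — last-place votes: Bombay Grill 9, Saffron 8, Pho House 2, Basilico 10, El Patio 0. Winner: El Patio.
Borda — scores: Bombay Grill 75, Saffron 54, Pho House 45, Basilico 35, El Patio 81. Winner: El Patio.
The two methods agree.

yes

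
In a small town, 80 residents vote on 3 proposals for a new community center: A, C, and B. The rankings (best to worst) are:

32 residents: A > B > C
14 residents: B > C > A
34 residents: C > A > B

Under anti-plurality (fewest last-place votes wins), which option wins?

A

Last-place votes: A 14, C 32, B 34.
A is ranked last by the fewest voters, so A wins.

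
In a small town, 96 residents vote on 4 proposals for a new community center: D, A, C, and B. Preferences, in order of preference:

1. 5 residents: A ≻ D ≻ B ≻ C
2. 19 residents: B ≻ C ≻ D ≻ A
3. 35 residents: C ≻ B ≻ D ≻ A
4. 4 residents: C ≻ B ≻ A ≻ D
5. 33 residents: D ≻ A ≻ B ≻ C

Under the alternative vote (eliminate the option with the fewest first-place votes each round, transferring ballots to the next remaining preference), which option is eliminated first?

Round 1: D 33, A 5, C 39, B 19. Eliminate A.

A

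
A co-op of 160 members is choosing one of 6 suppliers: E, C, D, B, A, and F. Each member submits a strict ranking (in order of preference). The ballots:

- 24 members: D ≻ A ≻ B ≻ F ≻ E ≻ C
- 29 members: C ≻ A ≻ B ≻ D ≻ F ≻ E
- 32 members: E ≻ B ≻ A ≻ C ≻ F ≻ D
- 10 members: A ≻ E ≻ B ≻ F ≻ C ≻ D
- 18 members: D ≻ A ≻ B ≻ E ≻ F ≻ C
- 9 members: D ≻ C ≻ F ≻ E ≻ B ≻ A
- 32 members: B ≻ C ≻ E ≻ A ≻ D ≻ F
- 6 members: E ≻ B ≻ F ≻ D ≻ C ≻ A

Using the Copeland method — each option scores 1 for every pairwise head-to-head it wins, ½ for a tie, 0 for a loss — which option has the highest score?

E: beats C and F; ties D; loses to B and A → score 2.5.
C: beats D and F; loses to E, B, and A → score 2.
D: beats F; ties E; loses to C, B, and A → score 1.5.
B: beats E, C, D, and F; loses to A → score 4.
A: beats E, C, D, B, and F → score 5.
F: loses to E, C, D, B, and A → score 0.
A has the best pairwise record.

A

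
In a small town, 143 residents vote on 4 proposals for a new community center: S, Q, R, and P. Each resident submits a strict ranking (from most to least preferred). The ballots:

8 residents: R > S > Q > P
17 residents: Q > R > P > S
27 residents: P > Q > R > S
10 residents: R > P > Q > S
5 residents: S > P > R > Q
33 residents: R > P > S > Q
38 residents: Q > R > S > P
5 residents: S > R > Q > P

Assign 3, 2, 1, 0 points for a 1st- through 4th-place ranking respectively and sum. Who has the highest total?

S: 8·2 + 17·0 + 27·0 + 10·0 + 5·3 + 33·1 + 38·1 + 5·3 = 117
Q: 8·1 + 17·3 + 27·2 + 10·1 + 5·0 + 33·0 + 38·3 + 5·1 = 242
R: 8·3 + 17·2 + 27·1 + 10·3 + 5·1 + 33·3 + 38·2 + 5·2 = 305
P: 8·0 + 17·1 + 27·3 + 10·2 + 5·2 + 33·2 + 38·0 + 5·0 = 194
R has the highest Borda score (305).

R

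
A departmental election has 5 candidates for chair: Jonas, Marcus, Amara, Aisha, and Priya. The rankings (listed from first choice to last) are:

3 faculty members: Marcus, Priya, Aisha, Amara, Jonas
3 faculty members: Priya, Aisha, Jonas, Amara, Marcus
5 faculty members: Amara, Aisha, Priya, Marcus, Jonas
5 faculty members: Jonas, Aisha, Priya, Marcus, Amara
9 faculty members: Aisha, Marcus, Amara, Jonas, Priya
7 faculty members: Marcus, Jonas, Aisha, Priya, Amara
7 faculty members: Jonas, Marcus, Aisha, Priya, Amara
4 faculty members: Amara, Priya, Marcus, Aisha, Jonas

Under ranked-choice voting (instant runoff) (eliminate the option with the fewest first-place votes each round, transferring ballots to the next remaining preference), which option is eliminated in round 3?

Round 1: Jonas 12, Marcus 10, Amara 9, Aisha 9, Priya 3. Eliminate Priya.
Round 2: Jonas 12, Marcus 10, Amara 9, Aisha 12. Eliminate Amara.
Round 3: Jonas 12, Marcus 14, Aisha 17. Eliminate Jonas.

Jonas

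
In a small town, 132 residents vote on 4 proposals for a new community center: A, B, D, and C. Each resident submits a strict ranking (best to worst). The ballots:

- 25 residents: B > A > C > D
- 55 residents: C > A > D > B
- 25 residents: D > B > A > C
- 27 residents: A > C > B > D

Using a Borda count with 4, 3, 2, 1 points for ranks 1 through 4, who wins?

A

A: 25·3 + 55·3 + 25·2 + 27·4 = 398
B: 25·4 + 55·1 + 25·3 + 27·2 = 284
D: 25·1 + 55·2 + 25·4 + 27·1 = 262
C: 25·2 + 55·4 + 25·1 + 27·3 = 376
A has the highest Borda score (398).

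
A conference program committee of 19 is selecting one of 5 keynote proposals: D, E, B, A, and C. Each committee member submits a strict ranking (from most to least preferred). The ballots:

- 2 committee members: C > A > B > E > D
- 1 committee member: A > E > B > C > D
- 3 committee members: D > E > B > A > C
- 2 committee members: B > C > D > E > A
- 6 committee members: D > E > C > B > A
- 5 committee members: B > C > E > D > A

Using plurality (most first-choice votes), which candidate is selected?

D

First-place votes: D 9, E 0, B 7, A 1, C 2.
D has the most first-place votes.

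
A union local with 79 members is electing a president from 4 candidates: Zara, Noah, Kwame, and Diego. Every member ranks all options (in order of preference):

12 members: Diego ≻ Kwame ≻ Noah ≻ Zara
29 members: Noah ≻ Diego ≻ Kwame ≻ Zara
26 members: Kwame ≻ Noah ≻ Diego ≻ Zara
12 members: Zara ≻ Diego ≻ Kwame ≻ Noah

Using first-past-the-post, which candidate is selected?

First-place votes: Zara 12, Noah 29, Kwame 26, Diego 12.
Noah has the most first-place votes.

Noah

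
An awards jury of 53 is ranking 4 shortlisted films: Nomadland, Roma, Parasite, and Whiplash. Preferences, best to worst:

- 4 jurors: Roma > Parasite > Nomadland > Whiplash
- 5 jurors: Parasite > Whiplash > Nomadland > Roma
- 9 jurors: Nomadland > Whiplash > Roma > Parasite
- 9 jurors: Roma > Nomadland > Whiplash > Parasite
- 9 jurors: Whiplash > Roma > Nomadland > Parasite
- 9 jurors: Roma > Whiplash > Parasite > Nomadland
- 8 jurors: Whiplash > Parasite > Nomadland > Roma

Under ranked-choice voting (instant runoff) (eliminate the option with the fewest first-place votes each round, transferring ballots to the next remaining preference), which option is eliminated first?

Parasite

Round 1: Nomadland 9, Roma 22, Parasite 5, Whiplash 17. Eliminate Parasite.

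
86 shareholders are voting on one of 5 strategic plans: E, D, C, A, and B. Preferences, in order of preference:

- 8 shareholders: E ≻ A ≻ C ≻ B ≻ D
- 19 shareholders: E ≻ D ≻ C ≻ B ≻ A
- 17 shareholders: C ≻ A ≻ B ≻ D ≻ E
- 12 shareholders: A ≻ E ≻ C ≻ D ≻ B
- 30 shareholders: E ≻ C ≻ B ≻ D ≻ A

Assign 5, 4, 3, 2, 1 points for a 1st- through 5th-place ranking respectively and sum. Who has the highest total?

E

E: 8·5 + 19·5 + 17·1 + 12·4 + 30·5 = 350
D: 8·1 + 19·4 + 17·2 + 12·2 + 30·2 = 202
C: 8·3 + 19·3 + 17·5 + 12·3 + 30·4 = 322
A: 8·4 + 19·1 + 17·4 + 12·5 + 30·1 = 209
B: 8·2 + 19·2 + 17·3 + 12·1 + 30·3 = 207
E has the highest Borda score (350).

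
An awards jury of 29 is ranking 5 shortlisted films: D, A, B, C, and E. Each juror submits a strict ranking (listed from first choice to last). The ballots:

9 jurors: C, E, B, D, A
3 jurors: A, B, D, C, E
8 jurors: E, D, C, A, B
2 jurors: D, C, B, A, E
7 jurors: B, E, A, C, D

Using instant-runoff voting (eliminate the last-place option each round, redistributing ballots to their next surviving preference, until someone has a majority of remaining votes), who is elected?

Round 1: D 2, A 3, B 7, C 9, E 8. Eliminate D.
Round 2: A 3, B 7, C 11, E 8. Eliminate A.
Round 3: B 10, C 11, E 8. Eliminate E.
Round 4: B 10, C 19. C has a majority.

C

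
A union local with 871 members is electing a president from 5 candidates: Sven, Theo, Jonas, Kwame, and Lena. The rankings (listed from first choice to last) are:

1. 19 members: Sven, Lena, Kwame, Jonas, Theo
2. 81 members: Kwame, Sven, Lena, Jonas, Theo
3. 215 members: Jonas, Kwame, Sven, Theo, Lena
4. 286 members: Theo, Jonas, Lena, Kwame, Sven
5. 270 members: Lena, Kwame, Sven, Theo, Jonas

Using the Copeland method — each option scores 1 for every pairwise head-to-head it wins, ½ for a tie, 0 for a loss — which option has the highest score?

Sven: beats Theo; loses to Jonas, Kwame, and Lena → score 1.
Theo: beats Jonas and Lena; loses to Sven and Kwame → score 2.
Jonas: beats Sven, Kwame, and Lena; loses to Theo → score 3.
Kwame: beats Sven and Theo; loses to Jonas and Lena → score 2.
Lena: beats Sven and Kwame; loses to Theo and Jonas → score 2.
Jonas has the best pairwise record.

Jonas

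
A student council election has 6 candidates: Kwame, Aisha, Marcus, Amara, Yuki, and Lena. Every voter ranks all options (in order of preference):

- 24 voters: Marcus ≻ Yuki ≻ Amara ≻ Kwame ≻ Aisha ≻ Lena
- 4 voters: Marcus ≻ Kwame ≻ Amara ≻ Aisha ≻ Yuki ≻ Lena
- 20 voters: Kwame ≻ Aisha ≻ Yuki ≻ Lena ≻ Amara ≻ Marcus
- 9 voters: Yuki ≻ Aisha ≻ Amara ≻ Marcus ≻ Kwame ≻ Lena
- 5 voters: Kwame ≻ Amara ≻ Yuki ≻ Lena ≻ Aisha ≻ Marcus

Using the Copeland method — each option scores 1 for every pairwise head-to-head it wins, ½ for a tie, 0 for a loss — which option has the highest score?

Yuki

Kwame: beats Aisha and Lena; loses to Marcus, Amara, and Yuki → score 2.
Aisha: beats Marcus and Lena; loses to Kwame, Amara, and Yuki → score 2.
Marcus: beats Kwame and Lena; loses to Aisha, Amara, and Yuki → score 2.
Amara: beats Kwame, Aisha, Marcus, and Lena; loses to Yuki → score 4.
Yuki: beats Kwame, Aisha, Marcus, Amara, and Lena → score 5.
Lena: loses to Kwame, Aisha, Marcus, Amara, and Yuki → score 0.
Yuki has the best pairwise record.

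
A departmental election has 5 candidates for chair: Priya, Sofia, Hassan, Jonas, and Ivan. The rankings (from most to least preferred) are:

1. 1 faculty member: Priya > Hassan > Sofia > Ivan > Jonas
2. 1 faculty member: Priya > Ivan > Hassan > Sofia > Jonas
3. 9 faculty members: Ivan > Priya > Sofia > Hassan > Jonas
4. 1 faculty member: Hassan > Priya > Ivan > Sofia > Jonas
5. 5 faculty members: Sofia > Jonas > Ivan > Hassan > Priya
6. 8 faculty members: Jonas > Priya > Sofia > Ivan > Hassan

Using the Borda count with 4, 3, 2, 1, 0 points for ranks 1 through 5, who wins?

Priya: 1·4 + 1·4 + 9·3 + 1·3 + 5·0 + 8·3 = 62
Sofia: 1·2 + 1·1 + 9·2 + 1·1 + 5·4 + 8·2 = 58
Hassan: 1·3 + 1·2 + 9·1 + 1·4 + 5·1 + 8·0 = 23
Jonas: 1·0 + 1·0 + 9·0 + 1·0 + 5·3 + 8·4 = 47
Ivan: 1·1 + 1·3 + 9·4 + 1·2 + 5·2 + 8·1 = 60
Priya has the highest Borda score (62).

Priya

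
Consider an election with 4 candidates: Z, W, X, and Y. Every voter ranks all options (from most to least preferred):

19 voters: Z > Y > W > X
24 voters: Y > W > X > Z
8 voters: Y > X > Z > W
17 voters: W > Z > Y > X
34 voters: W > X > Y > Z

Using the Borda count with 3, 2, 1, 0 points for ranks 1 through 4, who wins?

W

Z: 19·3 + 24·0 + 8·1 + 17·2 + 34·0 = 99
W: 19·1 + 24·2 + 8·0 + 17·3 + 34·3 = 220
X: 19·0 + 24·1 + 8·2 + 17·0 + 34·2 = 108
Y: 19·2 + 24·3 + 8·3 + 17·1 + 34·1 = 185
W has the highest Borda score (220).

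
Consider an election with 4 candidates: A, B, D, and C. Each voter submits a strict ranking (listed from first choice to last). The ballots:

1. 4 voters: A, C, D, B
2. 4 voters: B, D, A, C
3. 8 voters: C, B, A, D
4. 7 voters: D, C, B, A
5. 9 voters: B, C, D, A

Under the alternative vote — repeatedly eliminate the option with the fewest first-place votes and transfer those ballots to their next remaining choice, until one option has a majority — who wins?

C

Round 1: A 4, B 13, D 7, C 8. Eliminate A.
Round 2: B 13, D 7, C 12. Eliminate D.
Round 3: B 13, C 19. C has a majority.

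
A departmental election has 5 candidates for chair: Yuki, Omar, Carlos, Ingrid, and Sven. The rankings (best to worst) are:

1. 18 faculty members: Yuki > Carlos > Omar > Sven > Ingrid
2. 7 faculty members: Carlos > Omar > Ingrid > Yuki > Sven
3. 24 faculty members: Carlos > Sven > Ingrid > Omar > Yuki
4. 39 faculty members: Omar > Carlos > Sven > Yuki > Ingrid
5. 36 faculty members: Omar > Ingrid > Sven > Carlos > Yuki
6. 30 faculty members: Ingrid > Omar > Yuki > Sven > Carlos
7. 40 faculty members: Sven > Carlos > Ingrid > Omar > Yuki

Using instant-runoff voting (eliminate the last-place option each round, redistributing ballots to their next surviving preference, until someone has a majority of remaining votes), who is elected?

Round 1: Yuki 18, Omar 75, Carlos 31, Ingrid 30, Sven 40. Eliminate Yuki.
Round 2: Omar 75, Carlos 49, Ingrid 30, Sven 40. Eliminate Ingrid.
Round 3: Omar 105, Carlos 49, Sven 40. Omar has a majority.

Omar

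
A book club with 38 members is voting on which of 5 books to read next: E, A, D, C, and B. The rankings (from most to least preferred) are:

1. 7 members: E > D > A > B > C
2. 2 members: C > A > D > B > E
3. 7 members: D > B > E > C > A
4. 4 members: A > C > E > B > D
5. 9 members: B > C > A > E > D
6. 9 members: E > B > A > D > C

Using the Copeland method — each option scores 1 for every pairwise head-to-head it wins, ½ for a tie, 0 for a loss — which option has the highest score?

E: beats A, D, C, and B → score 4.
A: beats D and C; loses to E and B → score 2.
D: beats C; loses to E, A, and B → score 1.
C: loses to E, A, D, and B → score 0.
B: beats A, D, and C; loses to E → score 3.
E has the best pairwise record.

E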